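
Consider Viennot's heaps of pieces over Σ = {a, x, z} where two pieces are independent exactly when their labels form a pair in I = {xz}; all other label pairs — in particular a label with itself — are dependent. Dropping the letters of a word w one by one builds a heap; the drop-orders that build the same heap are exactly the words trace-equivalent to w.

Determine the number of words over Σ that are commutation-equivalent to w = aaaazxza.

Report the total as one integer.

3

drop 0:a onto floor
drop 1:a onto {0:a}
drop 2:a onto {1:a}
drop 3:a onto {2:a}
drop 4:z onto {3:a}
drop 5:x onto {3:a}
drop 6:z onto {4:z}
drop 7:a onto {5:x, 6:z}
ground layer = {0:a}
drop-orders for the pieces not yet dropped (sum over which currently-grounded one goes next):
  1 to go: {7} 1
  2 to go: {5,7} 1  {6,7} 1
  3 to go: {4,6,7} 1  {5,6,7} 2
  4 to go: {4,5,6,7} 3
  5 to go: {3,4,5,6,7} 3
  6 to go: {2,3,4,5,6,7} 3
  if 0:a drops first: 3 orders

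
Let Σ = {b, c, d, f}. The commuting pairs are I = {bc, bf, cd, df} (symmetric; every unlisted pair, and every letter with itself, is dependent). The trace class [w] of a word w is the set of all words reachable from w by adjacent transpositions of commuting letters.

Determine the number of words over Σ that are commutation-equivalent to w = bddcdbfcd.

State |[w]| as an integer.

84

#0=b has no predecessor
#1=d depends on [0:b]
#2=d depends on [1:d]
#3=c has no predecessor
#4=d depends on [2:d]
#5=b depends on [4:d]
#6=f depends on [3:c]
#7=c depends on [6:f]
#8=d depends on [5:b]
sources: [0:b, 3:c]
N(rest) = Σ N(rest − s) over sources s of rest; N(one piece) = 1:
  size 1 → [7]=1  [8]=1
  size 2 → [5,8]=1  [6,7]=1  [7,8]=2
  size 3 → [3,6,7]=1  [4,5,8]=1  [5,7,8]=3  [6,7,8]=3
  size 4 → [2,4,5,8]=1  [3,6,7,8]=4  [4,5,7,8]=4  [5,6,7,8]=6
  size 5 → [1,2,4,5,8]=1  [2,4,5,7,8]=5  [3,5,6,7,8]=10  [4,5,6,7,8]=10
  size 6 → [0,1,2,4,5,8]=1  [1,2,4,5,7,8]=6  [2,4,5,6,7,8]=15  [3,4,5,6,7,8]=20
  size 7 → [0,1,2,4,5,7,8]=7  [1,2,4,5,6,7,8]=21  [2,3,4,5,6,7,8]=35
  first=0(b) contributes 56
  first=3(c) contributes 28
|[w]| = 84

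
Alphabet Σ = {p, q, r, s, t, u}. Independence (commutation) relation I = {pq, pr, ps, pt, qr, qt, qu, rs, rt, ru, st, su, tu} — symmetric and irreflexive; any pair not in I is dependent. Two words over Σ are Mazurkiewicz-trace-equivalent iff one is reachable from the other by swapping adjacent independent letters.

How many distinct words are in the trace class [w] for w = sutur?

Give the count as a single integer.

drop 0:s onto floor
drop 1:u onto floor
drop 2:t onto floor
drop 3:u onto {1:u}
drop 4:r onto floor
ground layer = {0:s, 1:u, 2:t, 4:r}
drop-orders for the pieces not yet dropped (sum over which currently-grounded one goes next):
  1 to go: {0} 1  {2} 1  {3} 1  {4} 1
  2 to go: {0,2} 2  {0,3} 2  {0,4} 2  {1,3} 1  {2,3} 2  {2,4} 2  {3,4} 2
  3 to go: {0,1,3} 3  {0,2,3} 6  {0,2,4} 6  {0,3,4} 6  {1,2,3} 3  {1,3,4} 3  {2,3,4} 6
  if 0:s drops first: 12 orders
  if 1:u drops first: 24 orders
  if 2:t drops first: 12 orders
  if 4:r drops first: 12 orders
heap linearizations: 60

60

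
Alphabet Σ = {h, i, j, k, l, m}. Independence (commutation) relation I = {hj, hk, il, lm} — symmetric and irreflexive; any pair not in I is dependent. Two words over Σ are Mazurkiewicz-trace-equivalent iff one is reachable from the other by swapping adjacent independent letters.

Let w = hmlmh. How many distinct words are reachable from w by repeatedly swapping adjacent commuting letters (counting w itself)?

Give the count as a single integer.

0(h) covers ∅
1(m) covers 0:h
2(l) covers 0:h
3(m) covers 1:m
4(h) covers 2:l, 3:m
floor of heap: 0:h
completions by unplaced set U, small U first (add the entries for U minus each lowest piece of U):
  |U|=1: {4}:1
  |U|=2: {2,4}:1  {3,4}:1
  |U|=3: {1,3,4}:1  {2,3,4}:2
  start at 0(h): 3

3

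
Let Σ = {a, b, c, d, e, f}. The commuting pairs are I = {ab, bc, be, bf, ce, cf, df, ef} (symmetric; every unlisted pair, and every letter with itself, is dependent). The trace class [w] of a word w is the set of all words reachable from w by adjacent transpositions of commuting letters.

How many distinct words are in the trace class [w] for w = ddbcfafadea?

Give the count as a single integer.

0(d) covers ∅
1(d) covers 0:d
2(b) covers 1:d
3(c) covers 1:d
4(f) covers ∅
5(a) covers 3:c, 4:f
6(f) covers 5:a
7(a) covers 6:f
8(d) covers 2:b, 7:a
9(e) covers 8:d
10(a) covers 9:e
floor of heap: 0:d, 4:f
completions by unplaced set U, small U first (add the entries for U minus each lowest piece of U):
  |U|=1: {10}:1
  |U|=2: {9,10}:1
  |U|=3: {8,9,10}:1
  |U|=4: {2,8,9,10}:1  {7,8,9,10}:1
  |U|=5: {2,7,8,9,10}:2  {6,7,8,9,10}:1
  |U|=6: {2,6,7,8,9,10}:3  {5,6,7,8,9,10}:1
  |U|=7: {2,5,6,7,8,9,10}:4  {3,5,6,7,8,9,10}:1  {4,5,6,7,8,9,10}:1
  |U|=8: {2,3,5,6,7,8,9,10}:5  {2,4,5,6,7,8,9,10}:5  {3,4,5,6,7,8,9,10}:2
  |U|=9: {1,2,3,5,6,7,8,9,10}:5  {2,3,4,5,6,7,8,9,10}:12
  start at 0(d): 17
  start at 4(f): 5
sum over floor = 22

22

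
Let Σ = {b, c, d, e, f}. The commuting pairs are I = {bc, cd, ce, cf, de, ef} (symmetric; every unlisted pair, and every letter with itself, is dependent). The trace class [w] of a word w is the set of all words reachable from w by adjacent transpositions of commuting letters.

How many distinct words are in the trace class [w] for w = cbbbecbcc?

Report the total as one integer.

drop 0:c onto floor
drop 1:b onto floor
drop 2:b onto {1:b}
drop 3:b onto {2:b}
drop 4:e onto {3:b}
drop 5:c onto {0:c}
drop 6:b onto {4:e}
drop 7:c onto {5:c}
drop 8:c onto {7:c}
ground layer = {0:c, 1:b}
drop-orders for the pieces not yet dropped (sum over which currently-grounded one goes next):
  1 to go: {6} 1  {8} 1
  2 to go: {4,6} 1  {6,8} 2  {7,8} 1
  3 to go: {3,4,6} 1  {4,6,8} 3  {5,7,8} 1  {6,7,8} 3
  4 to go: {0,5,7,8} 1  {2,3,4,6} 1  {3,4,6,8} 4  {4,6,7,8} 6  {5,6,7,8} 4
  5 to go: {0,5,6,7,8} 5  {1,2,3,4,6} 1  {2,3,4,6,8} 5  {3,4,6,7,8} 10  {4,5,6,7,8} 10
  6 to go: {0,4,5,6,7,8} 15  {1,2,3,4,6,8} 6  {2,3,4,6,7,8} 15  {3,4,5,6,7,8} 20
  7 to go: {0,3,4,5,6,7,8} 35  {1,2,3,4,6,7,8} 21  {2,3,4,5,6,7,8} 35
  if 0:c drops first: 56 orders
  if 1:b drops first: 70 orders
heap linearizations: 126

126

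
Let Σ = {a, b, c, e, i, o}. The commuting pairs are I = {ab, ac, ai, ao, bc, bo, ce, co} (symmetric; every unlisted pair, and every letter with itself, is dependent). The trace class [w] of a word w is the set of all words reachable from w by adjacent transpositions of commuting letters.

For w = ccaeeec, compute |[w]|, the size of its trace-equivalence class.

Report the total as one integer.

#0=c has no predecessor
#1=c depends on [0:c]
#2=a has no predecessor
#3=e depends on [2:a]
#4=e depends on [3:e]
#5=e depends on [4:e]
#6=c depends on [1:c]
sources: [0:c, 2:a]
N(rest) = Σ N(rest − s) over sources s of rest; N(one piece) = 1:
  size 1 → [5]=1  [6]=1
  size 2 → [1,6]=1  [4,5]=1  [5,6]=2
  size 3 → [0,1,6]=1  [1,5,6]=3  [3,4,5]=1  [4,5,6]=3
  size 4 → [0,1,5,6]=4  [1,4,5,6]=6  [2,3,4,5]=1  [3,4,5,6]=4
  size 5 → [0,1,4,5,6]=10  [1,3,4,5,6]=10  [2,3,4,5,6]=5
  first=0(c) contributes 15
  first=2(a) contributes 20
|[w]| = 35

35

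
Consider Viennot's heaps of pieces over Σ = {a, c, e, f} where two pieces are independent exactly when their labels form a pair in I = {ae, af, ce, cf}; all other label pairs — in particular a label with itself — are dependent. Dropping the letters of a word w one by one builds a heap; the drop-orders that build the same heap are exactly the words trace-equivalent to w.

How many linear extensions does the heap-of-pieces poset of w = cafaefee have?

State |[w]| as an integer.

56

0(c) covers ∅
1(a) covers 0:c
2(f) covers ∅
3(a) covers 1:a
4(e) covers 2:f
5(f) covers 4:e
6(e) covers 5:f
7(e) covers 6:e
floor of heap: 0:c, 2:f
completions by unplaced set U, small U first (add the entries for U minus each lowest piece of U):
  |U|=1: {3}:1  {7}:1
  |U|=2: {1,3}:1  {3,7}:2  {6,7}:1
  |U|=3: {0,1,3}:1  {1,3,7}:3  {3,6,7}:3  {5,6,7}:1
  |U|=4: {0,1,3,7}:4  {1,3,6,7}:6  {3,5,6,7}:4  {4,5,6,7}:1
  |U|=5: {0,1,3,6,7}:10  {1,3,5,6,7}:10  {2,4,5,6,7}:1  {3,4,5,6,7}:5
  |U|=6: {0,1,3,5,6,7}:20  {1,3,4,5,6,7}:15  {2,3,4,5,6,7}:6
  start at 0(c): 21
  start at 2(f): 35
sum over floor = 56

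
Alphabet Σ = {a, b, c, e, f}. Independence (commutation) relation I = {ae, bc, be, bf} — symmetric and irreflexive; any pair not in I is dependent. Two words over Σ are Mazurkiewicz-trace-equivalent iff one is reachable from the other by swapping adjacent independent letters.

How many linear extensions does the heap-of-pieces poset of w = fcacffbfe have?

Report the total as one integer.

0(f) covers ∅
1(c) covers 0:f
2(a) covers 1:c
3(c) covers 2:a
4(f) covers 3:c
5(f) covers 4:f
6(b) covers 2:a
7(f) covers 5:f
8(e) covers 7:f
floor of heap: 0:f
completions by unplaced set U, small U first (add the entries for U minus each lowest piece of U):
  |U|=1: {6}:1  {8}:1
  |U|=2: {6,8}:2  {7,8}:1
  |U|=3: {5,7,8}:1  {6,7,8}:3
  |U|=4: {4,5,7,8}:1  {5,6,7,8}:4
  |U|=5: {3,4,5,7,8}:1  {4,5,6,7,8}:5
  |U|=6: {3,4,5,6,7,8}:6
  |U|=7: {2,3,4,5,6,7,8}:6
  start at 0(f): 6

6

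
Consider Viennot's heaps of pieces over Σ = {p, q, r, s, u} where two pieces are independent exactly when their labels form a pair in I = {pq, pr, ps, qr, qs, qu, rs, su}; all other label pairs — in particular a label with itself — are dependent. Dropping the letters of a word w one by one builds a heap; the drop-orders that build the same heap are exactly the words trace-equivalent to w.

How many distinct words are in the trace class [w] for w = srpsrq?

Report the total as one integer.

piece 0:s — minimal
piece 1:r — minimal
piece 2:p — minimal
piece 3:s rests on {0:s}
piece 4:r rests on {1:r}
piece 5:q — minimal
minimal pieces: {0:s, 1:r, 2:p, 5:q}
ways to finish when only these pieces remain (= sum over removing one remaining piece with nothing left below it):
  1 left: {2}→1  {3}→1  {4}→1  {5}→1
  2 left: {0,3}→1  {1,4}→1  {2,3}→2  {2,4}→2  {2,5}→2  {3,4}→2  {3,5}→2  {4,5}→2
  3 left: {0,2,3}→3  {0,3,4}→3  {0,3,5}→3  {1,2,4}→3  {1,3,4}→3  {1,4,5}→3  {2,3,4}→6  {2,3,5}→6  {2,4,5}→6  {3,4,5}→6
  4 left: {0,1,3,4}→6  {0,2,3,4}→12  {0,2,3,5}→12  {0,3,4,5}→12  {1,2,3,4}→12  {1,2,4,5}→12  {1,3,4,5}→12  {2,3,4,5}→24
  placing 0:s first → 60 extensions
  placing 1:r first → 60 extensions
  placing 2:p first → 30 extensions
  placing 5:q first → 30 extensions
total linear extensions = 180

180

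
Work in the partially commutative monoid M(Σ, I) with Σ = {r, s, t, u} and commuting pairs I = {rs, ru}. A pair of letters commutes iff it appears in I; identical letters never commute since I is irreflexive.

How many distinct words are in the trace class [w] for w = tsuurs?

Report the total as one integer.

0(t) covers ∅
1(s) covers 0:t
2(u) covers 1:s
3(u) covers 2:u
4(r) covers 0:t
5(s) covers 3:u
floor of heap: 0:t
completions by unplaced set U, small U first (add the entries for U minus each lowest piece of U):
  |U|=1: {4}:1  {5}:1
  |U|=2: {3,5}:1  {4,5}:2
  |U|=3: {2,3,5}:1  {3,4,5}:3
  |U|=4: {1,2,3,5}:1  {2,3,4,5}:4
  start at 0(t): 5

5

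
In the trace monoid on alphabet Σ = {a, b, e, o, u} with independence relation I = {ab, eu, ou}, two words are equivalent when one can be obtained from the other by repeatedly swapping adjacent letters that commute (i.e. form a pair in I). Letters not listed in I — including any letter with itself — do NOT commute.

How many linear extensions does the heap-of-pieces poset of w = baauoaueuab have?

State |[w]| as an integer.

36

#0=b has no predecessor
#1=a has no predecessor
#2=a depends on [1:a]
#3=u depends on [0:b, 2:a]
#4=o depends on [0:b, 2:a]
#5=a depends on [3:u, 4:o]
#6=u depends on [5:a]
#7=e depends on [5:a]
#8=u depends on [6:u]
#9=a depends on [7:e, 8:u]
#10=b depends on [7:e, 8:u]
sources: [0:b, 1:a]
N(rest) = Σ N(rest − s) over sources s of rest; N(one piece) = 1:
  size 1 → [9]=1  [10]=1
  size 2 → [9,10]=2
  size 3 → [7,9,10]=2  [8,9,10]=2
  size 4 → [6,8,9,10]=2  [7,8,9,10]=4
  size 5 → [6,7,8,9,10]=6
  size 6 → [5,6,7,8,9,10]=6
  size 7 → [3,5,6,7,8,9,10]=6  [4,5,6,7,8,9,10]=6
  size 8 → [3,4,5,6,7,8,9,10]=12
  size 9 → [0,3,4,5,6,7,8,9,10]=12  [2,3,4,5,6,7,8,9,10]=12
  first=0(b) contributes 12
  first=1(a) contributes 24
|[w]| = 36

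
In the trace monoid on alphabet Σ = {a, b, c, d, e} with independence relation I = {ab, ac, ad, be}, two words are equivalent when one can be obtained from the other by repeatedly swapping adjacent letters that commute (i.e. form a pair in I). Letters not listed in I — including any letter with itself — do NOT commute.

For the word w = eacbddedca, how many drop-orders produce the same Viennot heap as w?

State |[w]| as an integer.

drop 0:e onto floor
drop 1:a onto {0:e}
drop 2:c onto {0:e}
drop 3:b onto {2:c}
drop 4:d onto {3:b}
drop 5:d onto {4:d}
drop 6:e onto {1:a, 5:d}
drop 7:d onto {6:e}
drop 8:c onto {7:d}
drop 9:a onto {6:e}
ground layer = {0:e}
drop-orders for the pieces not yet dropped (sum over which currently-grounded one goes next):
  1 to go: {8} 1  {9} 1
  2 to go: {7,8} 1  {8,9} 2
  3 to go: {7,8,9} 3
  4 to go: {6,7,8,9} 3
  5 to go: {1,6,7,8,9} 3  {5,6,7,8,9} 3
  6 to go: {1,5,6,7,8,9} 6  {4,5,6,7,8,9} 3
  7 to go: {1,4,5,6,7,8,9} 9  {3,4,5,6,7,8,9} 3
  8 to go: {1,3,4,5,6,7,8,9} 12  {2,3,4,5,6,7,8,9} 3
  if 0:e drops first: 15 orders

15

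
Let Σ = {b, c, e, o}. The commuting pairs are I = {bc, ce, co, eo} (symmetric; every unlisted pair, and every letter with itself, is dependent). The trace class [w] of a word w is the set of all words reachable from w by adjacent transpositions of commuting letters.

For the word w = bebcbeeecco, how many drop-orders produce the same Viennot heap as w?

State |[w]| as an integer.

660

0(b) covers ∅
1(e) covers 0:b
2(b) covers 1:e
3(c) covers ∅
4(b) covers 2:b
5(e) covers 4:b
6(e) covers 5:e
7(e) covers 6:e
8(c) covers 3:c
9(c) covers 8:c
10(o) covers 4:b
floor of heap: 0:b, 3:c
completions by unplaced set U, small U first (add the entries for U minus each lowest piece of U):
  |U|=1: {7}:1  {9}:1  {10}:1
  |U|=2: {6,7}:1  {7,9}:2  {7,10}:2  {8,9}:1  {9,10}:2
  |U|=3: {3,8,9}:1  {5,6,7}:1  {6,7,9}:3  {6,7,10}:3  {7,8,9}:3  {7,9,10}:6  {8,9,10}:3
  |U|=4: {3,7,8,9}:4  {3,8,9,10}:4  {5,6,7,9}:4  {5,6,7,10}:4  {6,7,8,9}:6  {6,7,9,10}:12  {7,8,9,10}:12
  |U|=5: {3,6,7,8,9}:10  {3,7,8,9,10}:20  {4,5,6,7,10}:4  {5,6,7,8,9}:10  {5,6,7,9,10}:20  {6,7,8,9,10}:30
  |U|=6: {2,4,5,6,7,10}:4  {3,5,6,7,8,9}:20  {3,6,7,8,9,10}:60  {4,5,6,7,9,10}:24  {5,6,7,8,9,10}:60
  |U|=7: {1,2,4,5,6,7,10}:4  {2,4,5,6,7,9,10}:28  {3,5,6,7,8,9,10}:140  {4,5,6,7,8,9,10}:84
  |U|=8: {0,1,2,4,5,6,7,10}:4  {1,2,4,5,6,7,9,10}:32  {2,4,5,6,7,8,9,10}:112  {3,4,5,6,7,8,9,10}:224
  |U|=9: {0,1,2,4,5,6,7,9,10}:36  {1,2,4,5,6,7,8,9,10}:144  {2,3,4,5,6,7,8,9,10}:336
  start at 0(b): 480
  start at 3(c): 180
sum over floor = 660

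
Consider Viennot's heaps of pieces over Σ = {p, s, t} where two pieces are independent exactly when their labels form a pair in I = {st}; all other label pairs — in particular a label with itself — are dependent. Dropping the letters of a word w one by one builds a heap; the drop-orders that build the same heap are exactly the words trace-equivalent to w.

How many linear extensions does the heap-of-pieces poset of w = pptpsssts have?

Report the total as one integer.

piece 0:p — minimal
piece 1:p rests on {0:p}
piece 2:t rests on {1:p}
piece 3:p rests on {2:t}
piece 4:s rests on {3:p}
piece 5:s rests on {4:s}
piece 6:s rests on {5:s}
piece 7:t rests on {3:p}
piece 8:s rests on {6:s}
minimal pieces: {0:p}
ways to finish when only these pieces remain (= sum over removing one remaining piece with nothing left below it):
  1 left: {7}→1  {8}→1
  2 left: {6,8}→1  {7,8}→2
  3 left: {5,6,8}→1  {6,7,8}→3
  4 left: {4,5,6,8}→1  {5,6,7,8}→4
  5 left: {4,5,6,7,8}→5
  6 left: {3,4,5,6,7,8}→5
  7 left: {2,3,4,5,6,7,8}→5
  placing 0:p first → 5 extensions

5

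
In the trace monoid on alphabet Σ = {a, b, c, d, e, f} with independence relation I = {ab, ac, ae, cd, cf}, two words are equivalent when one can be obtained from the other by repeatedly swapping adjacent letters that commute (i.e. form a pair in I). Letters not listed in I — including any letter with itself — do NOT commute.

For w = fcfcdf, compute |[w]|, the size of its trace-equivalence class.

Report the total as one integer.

15

0(f) covers ∅
1(c) covers ∅
2(f) covers 0:f
3(c) covers 1:c
4(d) covers 2:f
5(f) covers 4:d
floor of heap: 0:f, 1:c
completions by unplaced set U, small U first (add the entries for U minus each lowest piece of U):
  |U|=1: {3}:1  {5}:1
  |U|=2: {1,3}:1  {3,5}:2  {4,5}:1
  |U|=3: {1,3,5}:3  {2,4,5}:1  {3,4,5}:3
  |U|=4: {0,2,4,5}:1  {1,3,4,5}:6  {2,3,4,5}:4
  start at 0(f): 10
  start at 1(c): 5
sum over floor = 15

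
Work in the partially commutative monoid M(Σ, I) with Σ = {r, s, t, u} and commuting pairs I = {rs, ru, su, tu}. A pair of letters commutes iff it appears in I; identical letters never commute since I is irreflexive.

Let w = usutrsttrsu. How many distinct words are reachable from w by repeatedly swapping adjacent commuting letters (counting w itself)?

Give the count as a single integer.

660

drop 0:u onto floor
drop 1:s onto floor
drop 2:u onto {0:u}
drop 3:t onto {1:s}
drop 4:r onto {3:t}
drop 5:s onto {3:t}
drop 6:t onto {4:r, 5:s}
drop 7:t onto {6:t}
drop 8:r onto {7:t}
drop 9:s onto {7:t}
drop 10:u onto {2:u}
ground layer = {0:u, 1:s}
drop-orders for the pieces not yet dropped (sum over which currently-grounded one goes next):
  1 to go: {8} 1  {9} 1  {10} 1
  2 to go: {2,10} 1  {8,9} 2  {8,10} 2  {9,10} 2
  3 to go: {0,2,10} 1  {2,8,10} 3  {2,9,10} 3  {7,8,9} 2  {8,9,10} 6
  4 to go: {0,2,8,10} 4  {0,2,9,10} 4  {2,8,9,10} 12  {6,7,8,9} 2  {7,8,9,10} 8
  5 to go: {0,2,8,9,10} 20  {2,7,8,9,10} 20  {4,6,7,8,9} 2  {5,6,7,8,9} 2  {6,7,8,9,10} 10
  6 to go: {0,2,7,8,9,10} 40  {2,6,7,8,9,10} 30  {4,5,6,7,8,9} 4  {4,6,7,8,9,10} 12  {5,6,7,8,9,10} 12
  7 to go: {0,2,6,7,8,9,10} 70  {2,4,6,7,8,9,10} 42  {2,5,6,7,8,9,10} 42  {3,4,5,6,7,8,9} 4  {4,5,6,7,8,9,10} 28
  8 to go: {0,2,4,6,7,8,9,10} 112  {0,2,5,6,7,8,9,10} 112  {1,3,4,5,6,7,8,9} 4  {2,4,5,6,7,8,9,10} 112  {3,4,5,6,7,8,9,10} 32
  9 to go: {0,2,4,5,6,7,8,9,10} 336  {1,3,4,5,6,7,8,9,10} 36  {2,3,4,5,6,7,8,9,10} 144
  if 0:u drops first: 180 orders
  if 1:s drops first: 480 orders
heap linearizations: 660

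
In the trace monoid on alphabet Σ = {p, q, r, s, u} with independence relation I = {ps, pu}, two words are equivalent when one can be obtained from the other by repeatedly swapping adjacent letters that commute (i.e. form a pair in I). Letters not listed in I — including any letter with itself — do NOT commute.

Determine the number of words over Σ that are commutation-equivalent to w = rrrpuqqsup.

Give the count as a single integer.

#0=r has no predecessor
#1=r depends on [0:r]
#2=r depends on [1:r]
#3=p depends on [2:r]
#4=u depends on [2:r]
#5=q depends on [3:p, 4:u]
#6=q depends on [5:q]
#7=s depends on [6:q]
#8=u depends on [7:s]
#9=p depends on [6:q]
sources: [0:r]
N(rest) = Σ N(rest − s) over sources s of rest; N(one piece) = 1:
  size 1 → [8]=1  [9]=1
  size 2 → [7,8]=1  [8,9]=2
  size 3 → [7,8,9]=3
  size 4 → [6,7,8,9]=3
  size 5 → [5,6,7,8,9]=3
  size 6 → [3,5,6,7,8,9]=3  [4,5,6,7,8,9]=3
  size 7 → [3,4,5,6,7,8,9]=6
  size 8 → [2,3,4,5,6,7,8,9]=6
  first=0(r) contributes 6

6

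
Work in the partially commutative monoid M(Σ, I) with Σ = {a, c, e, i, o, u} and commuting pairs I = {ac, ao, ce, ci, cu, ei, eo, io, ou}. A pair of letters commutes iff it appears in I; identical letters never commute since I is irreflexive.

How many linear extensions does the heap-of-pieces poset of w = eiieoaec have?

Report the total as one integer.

#0=e has no predecessor
#1=i has no predecessor
#2=i depends on [1:i]
#3=e depends on [0:e]
#4=o has no predecessor
#5=a depends on [2:i, 3:e]
#6=e depends on [5:a]
#7=c depends on [4:o]
sources: [0:e, 1:i, 4:o]
N(rest) = Σ N(rest − s) over sources s of rest; N(one piece) = 1:
  size 1 → [6]=1  [7]=1
  size 2 → [4,7]=1  [5,6]=1  [6,7]=2
  size 3 → [2,5,6]=1  [3,5,6]=1  [4,6,7]=3  [5,6,7]=3
  size 4 → [0,3,5,6]=1  [1,2,5,6]=1  [2,3,5,6]=2  [2,5,6,7]=4  [3,5,6,7]=4  [4,5,6,7]=6
  size 5 → [0,2,3,5,6]=3  [0,3,5,6,7]=5  [1,2,3,5,6]=3  [1,2,5,6,7]=5  [2,3,5,6,7]=10  [2,4,5,6,7]=10  [3,4,5,6,7]=10
  size 6 → [0,1,2,3,5,6]=6  [0,2,3,5,6,7]=18  [0,3,4,5,6,7]=15  [1,2,3,5,6,7]=18  [1,2,4,5,6,7]=15  [2,3,4,5,6,7]=30
  first=0(e) contributes 63
  first=1(i) contributes 63
  first=4(o) contributes 42
|[w]| = 168

168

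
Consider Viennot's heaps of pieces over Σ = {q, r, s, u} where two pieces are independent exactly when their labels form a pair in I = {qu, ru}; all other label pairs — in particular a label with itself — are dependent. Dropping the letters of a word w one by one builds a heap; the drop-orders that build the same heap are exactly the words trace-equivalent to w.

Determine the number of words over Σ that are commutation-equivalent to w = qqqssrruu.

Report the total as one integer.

0(q) covers ∅
1(q) covers 0:q
2(q) covers 1:q
3(s) covers 2:q
4(s) covers 3:s
5(r) covers 4:s
6(r) covers 5:r
7(u) covers 4:s
8(u) covers 7:u
floor of heap: 0:q
completions by unplaced set U, small U first (add the entries for U minus each lowest piece of U):
  |U|=1: {6}:1  {8}:1
  |U|=2: {5,6}:1  {6,8}:2  {7,8}:1
  |U|=3: {5,6,8}:3  {6,7,8}:3
  |U|=4: {5,6,7,8}:6
  |U|=5: {4,5,6,7,8}:6
  |U|=6: {3,4,5,6,7,8}:6
  |U|=7: {2,3,4,5,6,7,8}:6
  start at 0(q): 6

6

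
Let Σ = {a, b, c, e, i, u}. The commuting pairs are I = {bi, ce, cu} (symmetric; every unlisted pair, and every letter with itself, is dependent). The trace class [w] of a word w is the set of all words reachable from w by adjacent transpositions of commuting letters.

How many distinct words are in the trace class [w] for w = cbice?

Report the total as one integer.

4

drop 0:c onto floor
drop 1:b onto {0:c}
drop 2:i onto {0:c}
drop 3:c onto {1:b, 2:i}
drop 4:e onto {1:b, 2:i}
ground layer = {0:c}
drop-orders for the pieces not yet dropped (sum over which currently-grounded one goes next):
  1 to go: {3} 1  {4} 1
  2 to go: {3,4} 2
  3 to go: {1,3,4} 2  {2,3,4} 2
  if 0:c drops first: 4 orders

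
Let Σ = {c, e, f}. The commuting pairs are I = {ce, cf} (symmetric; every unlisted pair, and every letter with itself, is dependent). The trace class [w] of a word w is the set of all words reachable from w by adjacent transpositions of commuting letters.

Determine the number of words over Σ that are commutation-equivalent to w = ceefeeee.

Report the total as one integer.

8

0(c) covers ∅
1(e) covers ∅
2(e) covers 1:e
3(f) covers 2:e
4(e) covers 3:f
5(e) covers 4:e
6(e) covers 5:e
7(e) covers 6:e
floor of heap: 0:c, 1:e
completions by unplaced set U, small U first (add the entries for U minus each lowest piece of U):
  |U|=1: {0}:1  {7}:1
  |U|=2: {0,7}:2  {6,7}:1
  |U|=3: {0,6,7}:3  {5,6,7}:1
  |U|=4: {0,5,6,7}:4  {4,5,6,7}:1
  |U|=5: {0,4,5,6,7}:5  {3,4,5,6,7}:1
  |U|=6: {0,3,4,5,6,7}:6  {2,3,4,5,6,7}:1
  start at 0(c): 1
  start at 1(e): 7
sum over floor = 8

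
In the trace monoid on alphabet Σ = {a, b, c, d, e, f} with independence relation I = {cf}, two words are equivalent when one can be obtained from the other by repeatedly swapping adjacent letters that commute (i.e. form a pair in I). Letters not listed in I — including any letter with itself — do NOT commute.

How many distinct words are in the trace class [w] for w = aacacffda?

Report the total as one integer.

#0=a has no predecessor
#1=a depends on [0:a]
#2=c depends on [1:a]
#3=a depends on [2:c]
#4=c depends on [3:a]
#5=f depends on [3:a]
#6=f depends on [5:f]
#7=d depends on [4:c, 6:f]
#8=a depends on [7:d]
sources: [0:a]
N(rest) = Σ N(rest − s) over sources s of rest; N(one piece) = 1:
  size 1 → [8]=1
  size 2 → [7,8]=1
  size 3 → [4,7,8]=1  [6,7,8]=1
  size 4 → [4,6,7,8]=2  [5,6,7,8]=1
  size 5 → [4,5,6,7,8]=3
  size 6 → [3,4,5,6,7,8]=3
  size 7 → [2,3,4,5,6,7,8]=3
  first=0(a) contributes 3

3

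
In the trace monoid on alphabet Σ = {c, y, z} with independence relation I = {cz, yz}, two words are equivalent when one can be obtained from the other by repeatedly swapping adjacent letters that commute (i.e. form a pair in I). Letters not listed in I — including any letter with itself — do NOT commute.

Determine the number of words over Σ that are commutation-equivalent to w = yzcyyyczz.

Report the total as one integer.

#0=y has no predecessor
#1=z has no predecessor
#2=c depends on [0:y]
#3=y depends on [2:c]
#4=y depends on [3:y]
#5=y depends on [4:y]
#6=c depends on [5:y]
#7=z depends on [1:z]
#8=z depends on [7:z]
sources: [0:y, 1:z]
N(rest) = Σ N(rest − s) over sources s of rest; N(one piece) = 1:
  size 1 → [6]=1  [8]=1
  size 2 → [5,6]=1  [6,8]=2  [7,8]=1
  size 3 → [1,7,8]=1  [4,5,6]=1  [5,6,8]=3  [6,7,8]=3
  size 4 → [1,6,7,8]=4  [3,4,5,6]=1  [4,5,6,8]=4  [5,6,7,8]=6
  size 5 → [1,5,6,7,8]=10  [2,3,4,5,6]=1  [3,4,5,6,8]=5  [4,5,6,7,8]=10
  size 6 → [0,2,3,4,5,6]=1  [1,4,5,6,7,8]=20  [2,3,4,5,6,8]=6  [3,4,5,6,7,8]=15
  size 7 → [0,2,3,4,5,6,8]=7  [1,3,4,5,6,7,8]=35  [2,3,4,5,6,7,8]=21
  first=0(y) contributes 56
  first=1(z) contributes 28
|[w]| = 84

84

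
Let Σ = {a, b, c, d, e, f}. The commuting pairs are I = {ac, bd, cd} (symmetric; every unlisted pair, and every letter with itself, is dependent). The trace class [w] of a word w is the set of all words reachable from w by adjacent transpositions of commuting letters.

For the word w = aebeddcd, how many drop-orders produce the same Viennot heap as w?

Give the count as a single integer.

drop 0:a onto floor
drop 1:e onto {0:a}
drop 2:b onto {1:e}
drop 3:e onto {2:b}
drop 4:d onto {3:e}
drop 5:d onto {4:d}
drop 6:c onto {3:e}
drop 7:d onto {5:d}
ground layer = {0:a}
drop-orders for the pieces not yet dropped (sum over which currently-grounded one goes next):
  1 to go: {6} 1  {7} 1
  2 to go: {5,7} 1  {6,7} 2
  3 to go: {4,5,7} 1  {5,6,7} 3
  4 to go: {4,5,6,7} 4
  5 to go: {3,4,5,6,7} 4
  6 to go: {2,3,4,5,6,7} 4
  if 0:a drops first: 4 orders

4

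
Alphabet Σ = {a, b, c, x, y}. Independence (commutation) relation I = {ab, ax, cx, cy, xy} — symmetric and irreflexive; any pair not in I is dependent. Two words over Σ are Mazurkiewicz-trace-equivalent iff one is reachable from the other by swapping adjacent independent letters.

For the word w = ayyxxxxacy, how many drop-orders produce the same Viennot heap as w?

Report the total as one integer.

420

#0=a has no predecessor
#1=y depends on [0:a]
#2=y depends on [1:y]
#3=x has no predecessor
#4=x depends on [3:x]
#5=x depends on [4:x]
#6=x depends on [5:x]
#7=a depends on [2:y]
#8=c depends on [7:a]
#9=y depends on [7:a]
sources: [0:a, 3:x]
N(rest) = Σ N(rest − s) over sources s of rest; N(one piece) = 1:
  size 1 → [6]=1  [8]=1  [9]=1
  size 2 → [5,6]=1  [6,8]=2  [6,9]=2  [8,9]=2
  size 3 → [4,5,6]=1  [5,6,8]=3  [5,6,9]=3  [6,8,9]=6  [7,8,9]=2
  size 4 → [2,7,8,9]=2  [3,4,5,6]=1  [4,5,6,8]=4  [4,5,6,9]=4  [5,6,8,9]=12  [6,7,8,9]=8
  size 5 → [1,2,7,8,9]=2  [2,6,7,8,9]=10  [3,4,5,6,8]=5  [3,4,5,6,9]=5  [4,5,6,8,9]=20  [5,6,7,8,9]=20
  size 6 → [0,1,2,7,8,9]=2  [1,2,6,7,8,9]=12  [2,5,6,7,8,9]=30  [3,4,5,6,8,9]=30  [4,5,6,7,8,9]=40
  size 7 → [0,1,2,6,7,8,9]=14  [1,2,5,6,7,8,9]=42  [2,4,5,6,7,8,9]=70  [3,4,5,6,7,8,9]=70
  size 8 → [0,1,2,5,6,7,8,9]=56  [1,2,4,5,6,7,8,9]=112  [2,3,4,5,6,7,8,9]=140
  first=0(a) contributes 252
  first=3(x) contributes 168
|[w]| = 420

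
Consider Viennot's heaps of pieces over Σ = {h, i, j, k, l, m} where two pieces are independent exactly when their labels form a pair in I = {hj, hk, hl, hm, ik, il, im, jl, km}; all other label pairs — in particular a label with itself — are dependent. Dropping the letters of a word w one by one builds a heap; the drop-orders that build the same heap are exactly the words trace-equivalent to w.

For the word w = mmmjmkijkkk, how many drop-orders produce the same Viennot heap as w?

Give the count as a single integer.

#0=m has no predecessor
#1=m depends on [0:m]
#2=m depends on [1:m]
#3=j depends on [2:m]
#4=m depends on [3:j]
#5=k depends on [3:j]
#6=i depends on [3:j]
#7=j depends on [4:m, 5:k, 6:i]
#8=k depends on [7:j]
#9=k depends on [8:k]
#10=k depends on [9:k]
sources: [0:m]
N(rest) = Σ N(rest − s) over sources s of rest; N(one piece) = 1:
  size 1 → [10]=1
  size 2 → [9,10]=1
  size 3 → [8,9,10]=1
  size 4 → [7,8,9,10]=1
  size 5 → [4,7,8,9,10]=1  [5,7,8,9,10]=1  [6,7,8,9,10]=1
  size 6 → [4,5,7,8,9,10]=2  [4,6,7,8,9,10]=2  [5,6,7,8,9,10]=2
  size 7 → [4,5,6,7,8,9,10]=6
  size 8 → [3,4,5,6,7,8,9,10]=6
  size 9 → [2,3,4,5,6,7,8,9,10]=6
  first=0(m) contributes 6

6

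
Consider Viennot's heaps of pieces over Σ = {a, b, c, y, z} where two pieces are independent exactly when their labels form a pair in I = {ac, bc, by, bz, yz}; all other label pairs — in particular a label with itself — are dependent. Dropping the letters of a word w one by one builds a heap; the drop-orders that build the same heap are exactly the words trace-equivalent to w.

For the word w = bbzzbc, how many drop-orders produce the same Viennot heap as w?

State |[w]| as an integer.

20

#0=b has no predecessor
#1=b depends on [0:b]
#2=z has no predecessor
#3=z depends on [2:z]
#4=b depends on [1:b]
#5=c depends on [3:z]
sources: [0:b, 2:z]
N(rest) = Σ N(rest − s) over sources s of rest; N(one piece) = 1:
  size 1 → [4]=1  [5]=1
  size 2 → [1,4]=1  [3,5]=1  [4,5]=2
  size 3 → [0,1,4]=1  [1,4,5]=3  [2,3,5]=1  [3,4,5]=3
  size 4 → [0,1,4,5]=4  [1,3,4,5]=6  [2,3,4,5]=4
  first=0(b) contributes 10
  first=2(z) contributes 10
|[w]| = 20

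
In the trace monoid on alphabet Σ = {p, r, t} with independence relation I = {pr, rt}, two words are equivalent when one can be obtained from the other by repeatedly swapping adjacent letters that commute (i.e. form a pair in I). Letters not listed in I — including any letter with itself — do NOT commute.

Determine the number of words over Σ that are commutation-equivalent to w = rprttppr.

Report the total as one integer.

drop 0:r onto floor
drop 1:p onto floor
drop 2:r onto {0:r}
drop 3:t onto {1:p}
drop 4:t onto {3:t}
drop 5:p onto {4:t}
drop 6:p onto {5:p}
drop 7:r onto {2:r}
ground layer = {0:r, 1:p}
drop-orders for the pieces not yet dropped (sum over which currently-grounded one goes next):
  1 to go: {6} 1  {7} 1
  2 to go: {2,7} 1  {5,6} 1  {6,7} 2
  3 to go: {0,2,7} 1  {2,6,7} 3  {4,5,6} 1  {5,6,7} 3
  4 to go: {0,2,6,7} 4  {2,5,6,7} 6  {3,4,5,6} 1  {4,5,6,7} 4
  5 to go: {0,2,5,6,7} 10  {1,3,4,5,6} 1  {2,4,5,6,7} 10  {3,4,5,6,7} 5
  6 to go: {0,2,4,5,6,7} 20  {1,3,4,5,6,7} 6  {2,3,4,5,6,7} 15
  if 0:r drops first: 21 orders
  if 1:p drops first: 35 orders
heap linearizations: 56

56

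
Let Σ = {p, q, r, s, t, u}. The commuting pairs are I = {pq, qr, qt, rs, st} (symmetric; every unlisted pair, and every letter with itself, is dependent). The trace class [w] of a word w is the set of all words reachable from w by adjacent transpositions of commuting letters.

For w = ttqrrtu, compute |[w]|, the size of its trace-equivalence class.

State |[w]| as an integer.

piece 0:t — minimal
piece 1:t rests on {0:t}
piece 2:q — minimal
piece 3:r rests on {1:t}
piece 4:r rests on {3:r}
piece 5:t rests on {4:r}
piece 6:u rests on {2:q, 5:t}
minimal pieces: {0:t, 2:q}
ways to finish when only these pieces remain (= sum over removing one remaining piece with nothing left below it):
  1 left: {6}→1
  2 left: {2,6}→1  {5,6}→1
  3 left: {2,5,6}→2  {4,5,6}→1
  4 left: {2,4,5,6}→3  {3,4,5,6}→1
  5 left: {1,3,4,5,6}→1  {2,3,4,5,6}→4
  placing 0:t first → 5 extensions
  placing 2:q first → 1 extensions
total linear extensions = 6

6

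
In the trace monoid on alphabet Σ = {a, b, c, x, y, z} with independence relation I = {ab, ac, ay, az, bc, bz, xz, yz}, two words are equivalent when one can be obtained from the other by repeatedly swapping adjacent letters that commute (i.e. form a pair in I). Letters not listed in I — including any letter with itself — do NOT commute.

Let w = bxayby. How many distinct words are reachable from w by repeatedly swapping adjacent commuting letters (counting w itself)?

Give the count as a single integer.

4

#0=b has no predecessor
#1=x depends on [0:b]
#2=a depends on [1:x]
#3=y depends on [1:x]
#4=b depends on [3:y]
#5=y depends on [4:b]
sources: [0:b]
N(rest) = Σ N(rest − s) over sources s of rest; N(one piece) = 1:
  size 1 → [2]=1  [5]=1
  size 2 → [2,5]=2  [4,5]=1
  size 3 → [2,4,5]=3  [3,4,5]=1
  size 4 → [2,3,4,5]=4
  first=0(b) contributes 4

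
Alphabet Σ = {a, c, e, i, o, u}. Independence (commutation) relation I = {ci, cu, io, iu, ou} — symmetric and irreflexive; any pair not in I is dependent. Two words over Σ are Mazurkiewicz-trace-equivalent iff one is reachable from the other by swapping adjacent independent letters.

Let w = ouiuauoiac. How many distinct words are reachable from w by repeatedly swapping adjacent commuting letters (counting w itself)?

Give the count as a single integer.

#0=o has no predecessor
#1=u has no predecessor
#2=i has no predecessor
#3=u depends on [1:u]
#4=a depends on [0:o, 2:i, 3:u]
#5=u depends on [4:a]
#6=o depends on [4:a]
#7=i depends on [4:a]
#8=a depends on [5:u, 6:o, 7:i]
#9=c depends on [8:a]
sources: [0:o, 1:u, 2:i]
N(rest) = Σ N(rest − s) over sources s of rest; N(one piece) = 1:
  size 1 → [9]=1
  size 2 → [8,9]=1
  size 3 → [5,8,9]=1  [6,8,9]=1  [7,8,9]=1
  size 4 → [5,6,8,9]=2  [5,7,8,9]=2  [6,7,8,9]=2
  size 5 → [5,6,7,8,9]=6
  size 6 → [4,5,6,7,8,9]=6
  size 7 → [0,4,5,6,7,8,9]=6  [2,4,5,6,7,8,9]=6  [3,4,5,6,7,8,9]=6
  size 8 → [0,2,4,5,6,7,8,9]=12  [0,3,4,5,6,7,8,9]=12  [1,3,4,5,6,7,8,9]=6  [2,3,4,5,6,7,8,9]=12
  first=0(o) contributes 18
  first=1(u) contributes 36
  first=2(i) contributes 18
|[w]| = 72

72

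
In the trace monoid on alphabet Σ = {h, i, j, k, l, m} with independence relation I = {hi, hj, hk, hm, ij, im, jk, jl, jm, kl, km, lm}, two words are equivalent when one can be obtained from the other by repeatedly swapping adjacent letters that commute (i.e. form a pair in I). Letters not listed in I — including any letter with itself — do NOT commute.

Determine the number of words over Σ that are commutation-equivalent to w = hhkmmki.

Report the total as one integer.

210

#0=h has no predecessor
#1=h depends on [0:h]
#2=k has no predecessor
#3=m has no predecessor
#4=m depends on [3:m]
#5=k depends on [2:k]
#6=i depends on [5:k]
sources: [0:h, 2:k, 3:m]
N(rest) = Σ N(rest − s) over sources s of rest; N(one piece) = 1:
  size 1 → [1]=1  [4]=1  [6]=1
  size 2 → [0,1]=1  [1,4]=2  [1,6]=2  [3,4]=1  [4,6]=2  [5,6]=1
  size 3 → [0,1,4]=3  [0,1,6]=3  [1,3,4]=3  [1,4,6]=6  [1,5,6]=3  [2,5,6]=1  [3,4,6]=3  [4,5,6]=3
  size 4 → [0,1,3,4]=6  [0,1,4,6]=12  [0,1,5,6]=6  [1,2,5,6]=4  [1,3,4,6]=12  [1,4,5,6]=12  [2,4,5,6]=4  [3,4,5,6]=6
  size 5 → [0,1,2,5,6]=10  [0,1,3,4,6]=30  [0,1,4,5,6]=30  [1,2,4,5,6]=20  [1,3,4,5,6]=30  [2,3,4,5,6]=10
  first=0(h) contributes 60
  first=2(k) contributes 90
  first=3(m) contributes 60
|[w]| = 210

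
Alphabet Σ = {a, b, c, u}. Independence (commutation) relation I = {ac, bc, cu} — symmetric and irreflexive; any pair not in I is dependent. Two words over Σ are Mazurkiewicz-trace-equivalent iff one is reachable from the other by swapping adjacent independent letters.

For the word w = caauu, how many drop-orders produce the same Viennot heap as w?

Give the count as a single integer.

5

0(c) covers ∅
1(a) covers ∅
2(a) covers 1:a
3(u) covers 2:a
4(u) covers 3:u
floor of heap: 0:c, 1:a
completions by unplaced set U, small U first (add the entries for U minus each lowest piece of U):
  |U|=1: {0}:1  {4}:1
  |U|=2: {0,4}:2  {3,4}:1
  |U|=3: {0,3,4}:3  {2,3,4}:1
  start at 0(c): 1
  start at 1(a): 4
sum over floor = 5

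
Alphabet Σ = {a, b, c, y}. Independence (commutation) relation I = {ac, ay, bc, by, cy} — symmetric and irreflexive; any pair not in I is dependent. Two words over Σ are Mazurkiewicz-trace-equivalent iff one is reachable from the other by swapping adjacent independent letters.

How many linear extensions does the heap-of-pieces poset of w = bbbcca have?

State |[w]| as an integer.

piece 0:b — minimal
piece 1:b rests on {0:b}
piece 2:b rests on {1:b}
piece 3:c — minimal
piece 4:c rests on {3:c}
piece 5:a rests on {2:b}
minimal pieces: {0:b, 3:c}
ways to finish when only these pieces remain (= sum over removing one remaining piece with nothing left below it):
  1 left: {4}→1  {5}→1
  2 left: {2,5}→1  {3,4}→1  {4,5}→2
  3 left: {1,2,5}→1  {2,4,5}→3  {3,4,5}→3
  4 left: {0,1,2,5}→1  {1,2,4,5}→4  {2,3,4,5}→6
  placing 0:b first → 10 extensions
  placing 3:c first → 5 extensions
total linear extensions = 15

15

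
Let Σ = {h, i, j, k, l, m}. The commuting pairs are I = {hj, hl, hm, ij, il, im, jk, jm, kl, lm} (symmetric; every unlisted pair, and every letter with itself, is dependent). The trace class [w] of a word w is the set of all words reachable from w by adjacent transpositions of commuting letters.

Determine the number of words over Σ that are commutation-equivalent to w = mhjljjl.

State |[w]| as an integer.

42

0(m) covers ∅
1(h) covers ∅
2(j) covers ∅
3(l) covers 2:j
4(j) covers 3:l
5(j) covers 4:j
6(l) covers 5:j
floor of heap: 0:m, 1:h, 2:j
completions by unplaced set U, small U first (add the entries for U minus each lowest piece of U):
  |U|=1: {0}:1  {1}:1  {6}:1
  |U|=2: {0,1}:2  {0,6}:2  {1,6}:2  {5,6}:1
  |U|=3: {0,1,6}:6  {0,5,6}:3  {1,5,6}:3  {4,5,6}:1
  |U|=4: {0,1,5,6}:12  {0,4,5,6}:4  {1,4,5,6}:4  {3,4,5,6}:1
  |U|=5: {0,1,4,5,6}:20  {0,3,4,5,6}:5  {1,3,4,5,6}:5  {2,3,4,5,6}:1
  start at 0(m): 6
  start at 1(h): 6
  start at 2(j): 30
sum over floor = 42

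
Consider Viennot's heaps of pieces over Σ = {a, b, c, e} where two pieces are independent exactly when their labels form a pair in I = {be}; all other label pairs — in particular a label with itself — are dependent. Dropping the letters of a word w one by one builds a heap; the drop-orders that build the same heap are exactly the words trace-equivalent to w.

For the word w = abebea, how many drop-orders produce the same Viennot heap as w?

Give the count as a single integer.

6

piece 0:a — minimal
piece 1:b rests on {0:a}
piece 2:e rests on {0:a}
piece 3:b rests on {1:b}
piece 4:e rests on {2:e}
piece 5:a rests on {3:b, 4:e}
minimal pieces: {0:a}
ways to finish when only these pieces remain (= sum over removing one remaining piece with nothing left below it):
  1 left: {5}→1
  2 left: {3,5}→1  {4,5}→1
  3 left: {1,3,5}→1  {2,4,5}→1  {3,4,5}→2
  4 left: {1,3,4,5}→3  {2,3,4,5}→3
  placing 0:a first → 6 extensions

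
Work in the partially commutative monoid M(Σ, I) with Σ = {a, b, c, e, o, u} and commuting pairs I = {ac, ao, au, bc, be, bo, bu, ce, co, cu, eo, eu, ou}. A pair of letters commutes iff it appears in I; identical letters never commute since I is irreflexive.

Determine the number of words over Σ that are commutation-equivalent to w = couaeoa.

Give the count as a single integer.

420

drop 0:c onto floor
drop 1:o onto floor
drop 2:u onto floor
drop 3:a onto floor
drop 4:e onto {3:a}
drop 5:o onto {1:o}
drop 6:a onto {4:e}
ground layer = {0:c, 1:o, 2:u, 3:a}
drop-orders for the pieces not yet dropped (sum over which currently-grounded one goes next):
  1 to go: {0} 1  {2} 1  {5} 1  {6} 1
  2 to go: {0,2} 2  {0,5} 2  {0,6} 2  {1,5} 1  {2,5} 2  {2,6} 2  {4,6} 1  {5,6} 2
  3 to go: {0,1,5} 3  {0,2,5} 6  {0,2,6} 6  {0,4,6} 3  {0,5,6} 6  {1,2,5} 3  {1,5,6} 3  {2,4,6} 3  {2,5,6} 6  {3,4,6} 1  {4,5,6} 3
  4 to go: {0,1,2,5} 12  {0,1,5,6} 12  {0,2,4,6} 12  {0,2,5,6} 24  {0,3,4,6} 4  {0,4,5,6} 12  {1,2,5,6} 12  {1,4,5,6} 6  {2,3,4,6} 4  {2,4,5,6} 12  {3,4,5,6} 4
  5 to go: {0,1,2,5,6} 60  {0,1,4,5,6} 30  {0,2,3,4,6} 20  {0,2,4,5,6} 60  {0,3,4,5,6} 20  {1,2,4,5,6} 30  {1,3,4,5,6} 10  {2,3,4,5,6} 20
  if 0:c drops first: 60 orders
  if 1:o drops first: 120 orders
  if 2:u drops first: 60 orders
  if 3:a drops first: 180 orders
heap linearizations: 420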